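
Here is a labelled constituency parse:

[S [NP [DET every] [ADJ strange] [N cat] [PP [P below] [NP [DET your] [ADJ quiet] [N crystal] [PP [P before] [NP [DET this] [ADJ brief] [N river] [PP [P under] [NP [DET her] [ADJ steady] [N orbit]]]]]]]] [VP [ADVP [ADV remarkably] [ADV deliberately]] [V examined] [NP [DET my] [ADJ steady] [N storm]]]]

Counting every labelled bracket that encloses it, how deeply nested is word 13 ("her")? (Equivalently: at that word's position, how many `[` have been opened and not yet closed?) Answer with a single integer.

Counting open brackets not yet closed at "her": [S [NP [PP [NP [PP [NP [PP [NP [DET = 9.

9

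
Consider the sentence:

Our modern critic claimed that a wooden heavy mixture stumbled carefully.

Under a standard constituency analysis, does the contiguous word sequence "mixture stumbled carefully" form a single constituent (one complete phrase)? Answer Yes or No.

"mixture" belongs to the noun phrase "a wooden heavy mixture" while "carefully" belongs to the verb phrase "stumbled carefully"; a span that runs across that boundary is not a single phrase.

No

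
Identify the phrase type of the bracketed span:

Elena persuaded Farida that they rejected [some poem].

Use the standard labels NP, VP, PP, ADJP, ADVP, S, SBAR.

The bracketed span "some poem" is headed by "poem", making it a noun phrase (NP).

NP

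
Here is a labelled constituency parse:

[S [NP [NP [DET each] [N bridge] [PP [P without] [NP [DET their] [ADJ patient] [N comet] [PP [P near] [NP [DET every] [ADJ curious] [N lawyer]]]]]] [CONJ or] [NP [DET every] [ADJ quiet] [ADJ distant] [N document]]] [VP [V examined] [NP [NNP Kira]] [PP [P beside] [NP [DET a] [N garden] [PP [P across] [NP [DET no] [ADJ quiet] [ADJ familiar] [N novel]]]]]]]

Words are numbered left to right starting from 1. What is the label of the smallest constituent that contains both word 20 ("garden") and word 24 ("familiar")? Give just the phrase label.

NP

Both words fall inside [NP a garden across no quiet familiar novel] (words 19–25), and no smaller constituent contains them both. Label: NP.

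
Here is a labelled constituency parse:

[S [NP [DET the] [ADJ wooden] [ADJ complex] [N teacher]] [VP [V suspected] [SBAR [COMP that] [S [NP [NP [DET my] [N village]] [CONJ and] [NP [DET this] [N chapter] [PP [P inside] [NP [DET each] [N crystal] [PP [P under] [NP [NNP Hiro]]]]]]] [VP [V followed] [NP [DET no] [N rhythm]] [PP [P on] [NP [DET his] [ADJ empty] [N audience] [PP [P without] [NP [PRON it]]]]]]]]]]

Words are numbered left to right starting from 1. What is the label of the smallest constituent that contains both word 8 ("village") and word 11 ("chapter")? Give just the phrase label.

The smallest bracket enclosing both words is [NP my village and this chapter inside each crystal under Hiro], so the label is NP.

NP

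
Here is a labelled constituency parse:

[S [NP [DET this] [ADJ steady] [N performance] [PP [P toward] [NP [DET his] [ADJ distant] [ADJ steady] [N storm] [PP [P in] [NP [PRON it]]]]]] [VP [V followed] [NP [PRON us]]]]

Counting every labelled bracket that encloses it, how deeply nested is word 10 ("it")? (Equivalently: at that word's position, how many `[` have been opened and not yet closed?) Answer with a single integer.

7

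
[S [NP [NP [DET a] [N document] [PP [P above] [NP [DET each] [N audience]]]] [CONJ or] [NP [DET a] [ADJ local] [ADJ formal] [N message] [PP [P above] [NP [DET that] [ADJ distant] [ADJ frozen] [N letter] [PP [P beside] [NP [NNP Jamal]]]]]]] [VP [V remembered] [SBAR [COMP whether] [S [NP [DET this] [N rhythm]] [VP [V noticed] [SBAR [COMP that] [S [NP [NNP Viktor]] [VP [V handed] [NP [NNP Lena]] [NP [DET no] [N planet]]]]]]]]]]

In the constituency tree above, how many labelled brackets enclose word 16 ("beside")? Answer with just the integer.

7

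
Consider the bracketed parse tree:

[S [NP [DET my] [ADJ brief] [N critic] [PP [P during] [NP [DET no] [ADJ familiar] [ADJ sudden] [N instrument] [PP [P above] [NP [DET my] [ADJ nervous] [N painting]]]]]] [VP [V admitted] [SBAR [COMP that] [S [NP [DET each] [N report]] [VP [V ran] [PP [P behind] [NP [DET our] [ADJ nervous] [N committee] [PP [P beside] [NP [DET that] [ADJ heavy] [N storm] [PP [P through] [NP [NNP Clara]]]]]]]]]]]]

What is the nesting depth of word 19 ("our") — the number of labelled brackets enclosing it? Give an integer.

Path from the root down to the word: S → VP → SBAR → S → VP → PP → NP → DET. That is 8 enclosing brackets.

8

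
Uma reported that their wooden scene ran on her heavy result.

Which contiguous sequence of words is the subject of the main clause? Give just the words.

Uma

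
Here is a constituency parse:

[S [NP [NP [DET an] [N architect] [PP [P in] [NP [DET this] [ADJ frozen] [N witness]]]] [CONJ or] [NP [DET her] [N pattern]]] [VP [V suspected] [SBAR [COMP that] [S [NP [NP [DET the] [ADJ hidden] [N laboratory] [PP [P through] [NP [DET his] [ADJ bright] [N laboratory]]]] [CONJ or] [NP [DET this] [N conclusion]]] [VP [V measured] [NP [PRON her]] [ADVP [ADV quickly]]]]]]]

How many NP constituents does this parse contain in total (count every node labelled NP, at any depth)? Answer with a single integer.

9

Scanning left to right, an opening `[NP` appears at word positions 1, 1, 4, 8, 12, 12, 16, 20, 23 — 9 in total.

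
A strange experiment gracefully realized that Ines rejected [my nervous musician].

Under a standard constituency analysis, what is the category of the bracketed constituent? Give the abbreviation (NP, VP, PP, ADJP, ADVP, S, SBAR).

The bracketed span "my nervous musician" is headed by "musician", making it a noun phrase (NP).

NP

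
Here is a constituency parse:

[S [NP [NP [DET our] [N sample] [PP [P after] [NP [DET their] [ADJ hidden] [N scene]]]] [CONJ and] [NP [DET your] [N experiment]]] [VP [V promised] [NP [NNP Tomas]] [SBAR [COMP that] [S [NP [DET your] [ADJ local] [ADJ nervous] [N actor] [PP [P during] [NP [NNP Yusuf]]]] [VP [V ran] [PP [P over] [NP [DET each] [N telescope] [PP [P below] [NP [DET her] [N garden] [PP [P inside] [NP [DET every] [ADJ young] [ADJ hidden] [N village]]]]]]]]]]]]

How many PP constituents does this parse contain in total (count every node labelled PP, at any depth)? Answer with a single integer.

5

Scanning left to right, an opening `[PP` appears at word positions 3, 17, 20, 23, 26 — 5 in total.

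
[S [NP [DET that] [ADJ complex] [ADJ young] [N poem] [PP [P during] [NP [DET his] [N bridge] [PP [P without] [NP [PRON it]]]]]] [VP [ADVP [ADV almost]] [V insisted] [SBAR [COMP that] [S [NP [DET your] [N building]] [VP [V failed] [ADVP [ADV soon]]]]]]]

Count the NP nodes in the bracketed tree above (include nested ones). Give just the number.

Scanning left to right, an opening `[NP` appears at word positions 1, 6, 9, 13 — 4 in total.

4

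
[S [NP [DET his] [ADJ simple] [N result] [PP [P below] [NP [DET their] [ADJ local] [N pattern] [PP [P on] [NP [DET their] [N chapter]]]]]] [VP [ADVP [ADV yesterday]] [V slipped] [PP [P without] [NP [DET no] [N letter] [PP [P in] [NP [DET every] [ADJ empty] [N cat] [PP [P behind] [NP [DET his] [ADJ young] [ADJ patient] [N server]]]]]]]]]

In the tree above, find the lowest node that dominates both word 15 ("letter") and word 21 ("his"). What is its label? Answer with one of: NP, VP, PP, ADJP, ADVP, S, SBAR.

NP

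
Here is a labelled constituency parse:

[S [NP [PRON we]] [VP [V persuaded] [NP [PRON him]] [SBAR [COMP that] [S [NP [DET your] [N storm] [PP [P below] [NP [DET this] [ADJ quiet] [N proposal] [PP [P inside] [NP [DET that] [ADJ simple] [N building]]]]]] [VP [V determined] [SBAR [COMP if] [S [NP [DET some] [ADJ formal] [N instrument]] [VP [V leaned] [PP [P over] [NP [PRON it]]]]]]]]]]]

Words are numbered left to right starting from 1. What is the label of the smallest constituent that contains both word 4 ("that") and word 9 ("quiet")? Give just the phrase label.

SBAR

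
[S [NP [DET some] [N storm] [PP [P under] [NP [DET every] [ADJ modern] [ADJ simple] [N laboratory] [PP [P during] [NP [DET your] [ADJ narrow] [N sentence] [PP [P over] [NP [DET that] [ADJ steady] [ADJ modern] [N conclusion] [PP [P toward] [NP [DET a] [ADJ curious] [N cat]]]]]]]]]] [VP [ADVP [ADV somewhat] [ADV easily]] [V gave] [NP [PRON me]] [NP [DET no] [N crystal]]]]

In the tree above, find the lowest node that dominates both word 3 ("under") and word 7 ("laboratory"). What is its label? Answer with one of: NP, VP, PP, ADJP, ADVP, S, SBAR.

PP

Both words fall inside [PP under every modern simple laboratory during your narrow sentence over that steady modern conclusion toward a curious cat] (words 3–20), and no smaller constituent contains them both. Label: PP.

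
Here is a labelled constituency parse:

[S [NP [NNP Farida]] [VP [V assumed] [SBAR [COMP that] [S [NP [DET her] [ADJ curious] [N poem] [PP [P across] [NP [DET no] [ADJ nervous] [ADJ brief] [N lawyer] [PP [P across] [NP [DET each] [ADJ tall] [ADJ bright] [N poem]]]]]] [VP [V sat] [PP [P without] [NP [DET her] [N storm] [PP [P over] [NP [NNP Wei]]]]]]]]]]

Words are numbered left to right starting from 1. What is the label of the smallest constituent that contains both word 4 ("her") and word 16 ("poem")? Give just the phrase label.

NP

The smallest bracket enclosing both words is [NP her curious poem across no nervous brief lawyer across each tall bright poem], so the label is NP.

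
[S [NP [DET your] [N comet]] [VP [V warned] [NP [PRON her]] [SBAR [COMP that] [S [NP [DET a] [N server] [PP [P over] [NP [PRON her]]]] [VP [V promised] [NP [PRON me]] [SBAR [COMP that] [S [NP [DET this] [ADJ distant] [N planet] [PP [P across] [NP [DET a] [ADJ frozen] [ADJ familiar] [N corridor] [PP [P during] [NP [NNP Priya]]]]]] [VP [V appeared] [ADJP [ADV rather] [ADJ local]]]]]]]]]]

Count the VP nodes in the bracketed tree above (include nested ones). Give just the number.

3

Listing each VP by its span: [VP warned her that a server over her promised me that this distant planet across a frozen familiar corridor during Priya appeared rather local]; [VP promised me that this distant planet across a frozen familiar corridor during Priya appeared rather local]; [VP appeared rather local] — that makes 3.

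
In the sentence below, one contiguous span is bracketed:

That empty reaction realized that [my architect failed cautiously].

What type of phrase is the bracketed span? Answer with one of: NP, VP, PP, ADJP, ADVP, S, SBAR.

S

"failed" is the head of the bracketed span, so the span is a clause: S.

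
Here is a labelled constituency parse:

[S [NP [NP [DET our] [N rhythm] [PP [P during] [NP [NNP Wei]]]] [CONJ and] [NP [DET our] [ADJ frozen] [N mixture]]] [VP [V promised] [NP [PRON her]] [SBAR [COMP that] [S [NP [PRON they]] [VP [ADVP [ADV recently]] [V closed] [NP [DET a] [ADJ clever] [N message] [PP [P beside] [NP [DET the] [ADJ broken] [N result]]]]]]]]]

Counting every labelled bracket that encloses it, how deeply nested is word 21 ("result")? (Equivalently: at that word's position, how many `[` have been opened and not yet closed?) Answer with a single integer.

The word sits inside N, which is inside NP, inside PP, inside NP, inside VP, inside S, inside SBAR, inside VP, inside S — 9 brackets in all.

9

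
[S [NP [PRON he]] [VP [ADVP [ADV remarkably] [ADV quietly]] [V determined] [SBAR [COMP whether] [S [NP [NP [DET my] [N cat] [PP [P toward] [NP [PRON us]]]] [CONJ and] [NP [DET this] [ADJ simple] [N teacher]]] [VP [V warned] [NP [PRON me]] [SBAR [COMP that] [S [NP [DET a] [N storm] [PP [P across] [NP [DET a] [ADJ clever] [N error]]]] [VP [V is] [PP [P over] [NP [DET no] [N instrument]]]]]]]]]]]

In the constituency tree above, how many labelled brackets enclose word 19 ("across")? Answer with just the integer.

10

Counting open brackets not yet closed at "across": [S [VP [SBAR [S [VP [SBAR [S [NP [PP [P = 10.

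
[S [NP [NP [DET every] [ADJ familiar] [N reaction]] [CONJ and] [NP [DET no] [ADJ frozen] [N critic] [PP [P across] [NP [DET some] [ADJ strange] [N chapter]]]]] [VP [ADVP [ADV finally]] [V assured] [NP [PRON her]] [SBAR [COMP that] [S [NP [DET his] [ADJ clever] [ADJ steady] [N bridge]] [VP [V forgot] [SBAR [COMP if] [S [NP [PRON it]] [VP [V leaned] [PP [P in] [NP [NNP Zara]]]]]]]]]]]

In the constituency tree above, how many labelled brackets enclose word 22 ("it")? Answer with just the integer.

9

Counting open brackets not yet closed at "it": [S [VP [SBAR [S [VP [SBAR [S [NP [PRON = 9.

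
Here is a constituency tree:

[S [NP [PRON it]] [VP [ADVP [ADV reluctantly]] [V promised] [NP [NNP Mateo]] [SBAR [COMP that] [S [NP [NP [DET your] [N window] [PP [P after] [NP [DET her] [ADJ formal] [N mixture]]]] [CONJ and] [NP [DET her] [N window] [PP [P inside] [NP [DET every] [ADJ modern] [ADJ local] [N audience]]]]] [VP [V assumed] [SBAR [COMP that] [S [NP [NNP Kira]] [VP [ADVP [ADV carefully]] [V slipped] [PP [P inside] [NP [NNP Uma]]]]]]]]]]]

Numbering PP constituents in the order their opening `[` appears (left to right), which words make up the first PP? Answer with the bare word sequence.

In left-to-right order the PP constituents are "after her formal mixture"; "inside every modern local audience"; "inside Uma". Number 1 is "after her formal mixture".

after her formal mixture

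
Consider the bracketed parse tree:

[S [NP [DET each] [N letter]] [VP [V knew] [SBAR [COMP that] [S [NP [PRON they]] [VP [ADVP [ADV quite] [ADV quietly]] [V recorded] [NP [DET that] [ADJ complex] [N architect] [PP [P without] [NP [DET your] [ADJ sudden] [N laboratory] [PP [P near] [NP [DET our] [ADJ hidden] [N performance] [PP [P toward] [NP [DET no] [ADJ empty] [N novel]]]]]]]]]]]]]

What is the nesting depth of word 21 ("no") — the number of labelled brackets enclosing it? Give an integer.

Path from the root down to the word: S → VP → SBAR → S → VP → NP → PP → NP → PP → NP → PP → NP → DET. That is 13 enclosing brackets.

13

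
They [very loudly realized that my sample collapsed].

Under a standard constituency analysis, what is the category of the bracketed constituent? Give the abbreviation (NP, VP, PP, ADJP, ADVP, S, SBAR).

VP

"realized" is the head of the bracketed span, so the span is a verb phrase: VP.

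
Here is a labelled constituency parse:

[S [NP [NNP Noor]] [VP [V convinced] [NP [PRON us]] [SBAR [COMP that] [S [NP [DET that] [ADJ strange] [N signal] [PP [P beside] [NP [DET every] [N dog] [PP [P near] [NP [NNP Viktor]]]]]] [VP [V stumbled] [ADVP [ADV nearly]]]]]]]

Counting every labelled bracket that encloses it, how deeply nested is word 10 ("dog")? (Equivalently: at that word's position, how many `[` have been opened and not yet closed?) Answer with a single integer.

Counting open brackets not yet closed at "dog": [S [VP [SBAR [S [NP [PP [NP [N = 8.

8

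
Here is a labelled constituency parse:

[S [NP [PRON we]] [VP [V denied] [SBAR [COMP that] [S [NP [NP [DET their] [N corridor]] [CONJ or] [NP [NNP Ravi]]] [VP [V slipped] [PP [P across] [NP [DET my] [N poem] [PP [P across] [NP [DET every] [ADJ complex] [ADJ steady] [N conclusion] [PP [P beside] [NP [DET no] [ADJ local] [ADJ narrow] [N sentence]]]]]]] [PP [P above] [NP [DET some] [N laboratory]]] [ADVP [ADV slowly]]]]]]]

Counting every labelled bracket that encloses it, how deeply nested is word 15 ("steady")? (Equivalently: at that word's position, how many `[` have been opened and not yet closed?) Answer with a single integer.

The word sits inside ADJ, which is inside NP, inside PP, inside NP, inside PP, inside VP, inside S, inside SBAR, inside VP, inside S — 10 brackets in all.

10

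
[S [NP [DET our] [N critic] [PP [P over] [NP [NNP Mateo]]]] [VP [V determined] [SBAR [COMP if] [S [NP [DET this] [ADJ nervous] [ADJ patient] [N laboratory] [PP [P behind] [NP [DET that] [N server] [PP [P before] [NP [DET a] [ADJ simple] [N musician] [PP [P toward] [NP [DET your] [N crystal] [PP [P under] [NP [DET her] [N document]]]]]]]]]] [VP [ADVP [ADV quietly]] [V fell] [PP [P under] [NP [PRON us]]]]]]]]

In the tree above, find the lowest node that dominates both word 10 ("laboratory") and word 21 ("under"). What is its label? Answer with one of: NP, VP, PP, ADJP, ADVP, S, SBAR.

NP

The smallest bracket enclosing both words is [NP this nervous patient laboratory behind that server before a simple musician toward your crystal under her document], so the label is NP.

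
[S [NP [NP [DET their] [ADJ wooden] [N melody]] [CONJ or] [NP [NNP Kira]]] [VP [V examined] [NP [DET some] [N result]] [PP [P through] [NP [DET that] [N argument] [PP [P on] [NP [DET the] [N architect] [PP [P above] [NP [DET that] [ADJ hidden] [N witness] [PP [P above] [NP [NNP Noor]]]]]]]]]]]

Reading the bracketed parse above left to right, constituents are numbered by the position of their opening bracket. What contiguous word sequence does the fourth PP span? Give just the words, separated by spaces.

above Noor

In left-to-right order the PP constituents are "through that argument on the architect above that hidden witness above Noor"; "on the architect above that hidden witness above Noor"; "above that hidden witness above Noor"; "above Noor". Number 4 is "above Noor".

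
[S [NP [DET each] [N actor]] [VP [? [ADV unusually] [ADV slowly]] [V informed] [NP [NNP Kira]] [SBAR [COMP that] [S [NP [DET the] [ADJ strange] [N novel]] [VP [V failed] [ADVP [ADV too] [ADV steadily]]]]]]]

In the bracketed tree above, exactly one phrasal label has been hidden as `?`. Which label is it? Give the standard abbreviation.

A constituent whose immediate children are ADV 'unusually', ADV 'slowly' is an adverb phrase: ADVP.

ADVP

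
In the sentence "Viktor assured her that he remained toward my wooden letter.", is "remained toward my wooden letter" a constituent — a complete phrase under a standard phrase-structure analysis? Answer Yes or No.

Yes

"remained toward my wooden letter" is exactly the verb phrase [VP remained toward my wooden letter], a complete constituent.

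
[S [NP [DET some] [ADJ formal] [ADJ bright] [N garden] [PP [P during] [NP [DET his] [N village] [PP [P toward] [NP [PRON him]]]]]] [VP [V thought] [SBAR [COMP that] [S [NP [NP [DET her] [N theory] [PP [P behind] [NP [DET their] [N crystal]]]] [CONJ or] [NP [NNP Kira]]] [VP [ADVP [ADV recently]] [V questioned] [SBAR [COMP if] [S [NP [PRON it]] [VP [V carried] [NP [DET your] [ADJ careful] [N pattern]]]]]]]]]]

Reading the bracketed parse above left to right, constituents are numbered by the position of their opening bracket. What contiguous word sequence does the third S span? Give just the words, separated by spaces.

it carried your careful pattern

Opening `[S` markers occur at word positions 1, 12, 22; the third of these opens the constituent [S it carried your careful pattern].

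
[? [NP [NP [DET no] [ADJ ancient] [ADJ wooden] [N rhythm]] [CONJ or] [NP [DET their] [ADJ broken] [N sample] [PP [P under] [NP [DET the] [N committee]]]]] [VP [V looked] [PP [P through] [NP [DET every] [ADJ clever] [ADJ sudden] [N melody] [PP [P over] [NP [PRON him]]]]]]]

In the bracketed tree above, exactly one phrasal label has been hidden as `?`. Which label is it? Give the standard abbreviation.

S

Looking at what the `?` directly dominates — NP, VP — this is a clause (S).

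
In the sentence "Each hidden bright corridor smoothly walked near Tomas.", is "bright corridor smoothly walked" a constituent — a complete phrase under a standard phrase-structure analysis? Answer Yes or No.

No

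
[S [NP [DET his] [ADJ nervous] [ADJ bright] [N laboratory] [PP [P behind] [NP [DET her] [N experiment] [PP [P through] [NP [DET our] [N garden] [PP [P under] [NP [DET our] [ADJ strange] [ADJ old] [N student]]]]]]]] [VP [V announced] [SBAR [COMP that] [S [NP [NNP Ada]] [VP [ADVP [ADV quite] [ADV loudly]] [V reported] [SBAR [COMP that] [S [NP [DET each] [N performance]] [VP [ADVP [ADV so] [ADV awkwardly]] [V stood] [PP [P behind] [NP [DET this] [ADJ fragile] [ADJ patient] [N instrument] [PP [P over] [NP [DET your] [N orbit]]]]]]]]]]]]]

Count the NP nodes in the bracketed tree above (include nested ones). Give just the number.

8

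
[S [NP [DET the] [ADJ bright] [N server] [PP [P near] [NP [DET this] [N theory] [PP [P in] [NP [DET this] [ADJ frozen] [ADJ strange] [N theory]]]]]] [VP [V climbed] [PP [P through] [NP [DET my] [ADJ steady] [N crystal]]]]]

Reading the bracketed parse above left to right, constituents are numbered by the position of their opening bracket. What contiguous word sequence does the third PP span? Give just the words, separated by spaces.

through my steady crystal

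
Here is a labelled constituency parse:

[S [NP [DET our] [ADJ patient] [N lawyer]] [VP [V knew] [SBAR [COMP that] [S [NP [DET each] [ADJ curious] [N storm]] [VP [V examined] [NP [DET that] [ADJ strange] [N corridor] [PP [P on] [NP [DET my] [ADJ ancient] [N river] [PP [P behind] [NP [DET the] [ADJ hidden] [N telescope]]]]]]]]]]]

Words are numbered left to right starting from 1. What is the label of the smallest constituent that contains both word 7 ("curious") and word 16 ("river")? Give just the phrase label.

S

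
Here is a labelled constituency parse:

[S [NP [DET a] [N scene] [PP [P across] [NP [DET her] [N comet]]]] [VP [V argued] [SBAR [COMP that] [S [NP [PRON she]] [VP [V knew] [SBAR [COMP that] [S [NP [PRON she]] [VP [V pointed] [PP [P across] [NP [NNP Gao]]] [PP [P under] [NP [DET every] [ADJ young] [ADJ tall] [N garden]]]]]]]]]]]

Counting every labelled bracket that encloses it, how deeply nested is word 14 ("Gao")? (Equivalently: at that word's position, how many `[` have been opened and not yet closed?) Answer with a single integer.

11

Path from the root down to the word: S → VP → SBAR → S → VP → SBAR → S → VP → PP → NP → NNP. That is 11 enclosing brackets.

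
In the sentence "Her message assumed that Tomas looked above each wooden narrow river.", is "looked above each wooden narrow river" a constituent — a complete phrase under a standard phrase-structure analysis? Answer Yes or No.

Yes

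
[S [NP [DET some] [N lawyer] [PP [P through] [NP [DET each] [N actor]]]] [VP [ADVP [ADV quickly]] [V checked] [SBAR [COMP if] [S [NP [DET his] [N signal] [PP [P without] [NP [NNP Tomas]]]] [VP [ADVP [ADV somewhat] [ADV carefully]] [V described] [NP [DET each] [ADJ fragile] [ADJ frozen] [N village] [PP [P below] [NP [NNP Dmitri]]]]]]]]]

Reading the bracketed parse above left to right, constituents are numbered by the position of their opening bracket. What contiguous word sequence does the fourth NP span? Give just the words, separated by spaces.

In left-to-right order the NP constituents are "some lawyer through each actor"; "each actor"; "his signal without Tomas"; "Tomas"; "each fragile frozen village below Dmitri"; "Dmitri". Number 4 is "Tomas".

Tomas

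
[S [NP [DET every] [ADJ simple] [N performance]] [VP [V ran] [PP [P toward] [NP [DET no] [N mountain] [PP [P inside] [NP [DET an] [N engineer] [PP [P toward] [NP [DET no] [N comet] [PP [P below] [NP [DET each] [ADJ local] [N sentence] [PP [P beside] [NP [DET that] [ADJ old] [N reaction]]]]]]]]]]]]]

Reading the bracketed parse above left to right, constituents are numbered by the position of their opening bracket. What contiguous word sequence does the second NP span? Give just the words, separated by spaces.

In left-to-right order the NP constituents are "every simple performance"; "no mountain inside an engineer toward no comet below each local sentence beside that old reaction"; "an engineer toward no comet below each local sentence beside that old reaction"; "no comet below each local sentence beside that old reaction"; "each local sentence beside that old reaction"; "that old reaction". Number 2 is "no mountain inside an engineer toward no comet below each local sentence beside that old reaction".

no mountain inside an engineer toward no comet below each local sentence beside that old reaction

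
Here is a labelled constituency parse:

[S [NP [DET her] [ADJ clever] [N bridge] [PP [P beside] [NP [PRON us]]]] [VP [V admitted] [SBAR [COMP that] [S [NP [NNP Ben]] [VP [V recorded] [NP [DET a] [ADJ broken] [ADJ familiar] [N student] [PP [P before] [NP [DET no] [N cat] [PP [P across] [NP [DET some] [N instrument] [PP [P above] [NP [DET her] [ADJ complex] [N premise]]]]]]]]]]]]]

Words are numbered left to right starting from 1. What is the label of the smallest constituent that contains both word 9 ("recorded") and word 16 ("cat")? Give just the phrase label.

The smallest bracket enclosing both words is [VP recorded a broken familiar student before no cat across some instrument above her complex premise], so the label is VP.

VP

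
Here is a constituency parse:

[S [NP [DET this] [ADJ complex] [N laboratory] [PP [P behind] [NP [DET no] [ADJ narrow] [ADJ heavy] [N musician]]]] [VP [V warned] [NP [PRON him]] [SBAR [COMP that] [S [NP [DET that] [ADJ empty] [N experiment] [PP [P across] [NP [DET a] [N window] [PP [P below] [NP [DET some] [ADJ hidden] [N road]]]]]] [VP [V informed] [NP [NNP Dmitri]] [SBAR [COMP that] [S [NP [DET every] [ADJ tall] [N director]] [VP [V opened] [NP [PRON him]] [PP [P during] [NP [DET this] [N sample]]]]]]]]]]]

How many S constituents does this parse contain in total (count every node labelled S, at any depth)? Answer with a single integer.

Scanning left to right, an opening `[S` appears at word positions 1, 12, 25 — 3 in total.

3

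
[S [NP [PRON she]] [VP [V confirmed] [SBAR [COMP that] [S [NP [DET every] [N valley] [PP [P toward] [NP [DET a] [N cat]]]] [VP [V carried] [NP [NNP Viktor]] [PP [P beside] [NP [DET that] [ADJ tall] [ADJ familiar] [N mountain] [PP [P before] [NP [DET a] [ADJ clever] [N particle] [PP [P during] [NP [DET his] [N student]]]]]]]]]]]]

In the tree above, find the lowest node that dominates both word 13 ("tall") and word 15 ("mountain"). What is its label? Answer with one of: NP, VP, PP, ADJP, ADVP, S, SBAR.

NP

Both words fall inside [NP that tall familiar mountain before a clever particle during his student] (words 12–22), and no smaller constituent contains them both. Label: NP.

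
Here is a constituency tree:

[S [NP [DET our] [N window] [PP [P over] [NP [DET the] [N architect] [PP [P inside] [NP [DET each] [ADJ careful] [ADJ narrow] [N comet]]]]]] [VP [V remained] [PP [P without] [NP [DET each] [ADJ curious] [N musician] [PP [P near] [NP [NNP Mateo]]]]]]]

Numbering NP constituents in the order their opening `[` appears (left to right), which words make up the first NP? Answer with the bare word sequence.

our window over the architect inside each careful narrow comet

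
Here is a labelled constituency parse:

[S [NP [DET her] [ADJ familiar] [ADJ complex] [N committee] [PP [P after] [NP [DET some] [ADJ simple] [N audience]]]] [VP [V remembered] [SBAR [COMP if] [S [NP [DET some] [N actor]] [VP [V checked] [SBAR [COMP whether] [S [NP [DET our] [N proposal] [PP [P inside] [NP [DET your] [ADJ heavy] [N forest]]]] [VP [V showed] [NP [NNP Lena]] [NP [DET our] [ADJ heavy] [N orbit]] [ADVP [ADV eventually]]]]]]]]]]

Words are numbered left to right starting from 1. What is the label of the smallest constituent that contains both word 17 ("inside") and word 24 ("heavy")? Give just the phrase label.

S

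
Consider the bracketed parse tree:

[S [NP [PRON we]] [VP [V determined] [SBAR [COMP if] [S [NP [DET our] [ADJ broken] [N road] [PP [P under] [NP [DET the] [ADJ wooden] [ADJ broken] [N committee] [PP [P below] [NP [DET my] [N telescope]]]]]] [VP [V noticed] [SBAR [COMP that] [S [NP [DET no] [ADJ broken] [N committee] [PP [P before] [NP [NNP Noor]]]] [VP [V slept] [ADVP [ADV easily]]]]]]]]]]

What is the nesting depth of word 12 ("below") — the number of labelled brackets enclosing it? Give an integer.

9

Path from the root down to the word: S → VP → SBAR → S → NP → PP → NP → PP → P. That is 9 enclosing brackets.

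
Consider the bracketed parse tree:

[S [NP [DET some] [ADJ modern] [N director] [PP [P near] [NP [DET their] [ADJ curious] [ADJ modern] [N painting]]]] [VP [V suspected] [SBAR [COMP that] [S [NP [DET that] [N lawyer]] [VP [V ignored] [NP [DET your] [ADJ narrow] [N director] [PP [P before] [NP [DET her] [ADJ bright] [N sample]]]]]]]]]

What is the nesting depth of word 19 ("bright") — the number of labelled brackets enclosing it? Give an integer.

The word sits inside ADJ, which is inside NP, inside PP, inside NP, inside VP, inside S, inside SBAR, inside VP, inside S — 9 brackets in all.

9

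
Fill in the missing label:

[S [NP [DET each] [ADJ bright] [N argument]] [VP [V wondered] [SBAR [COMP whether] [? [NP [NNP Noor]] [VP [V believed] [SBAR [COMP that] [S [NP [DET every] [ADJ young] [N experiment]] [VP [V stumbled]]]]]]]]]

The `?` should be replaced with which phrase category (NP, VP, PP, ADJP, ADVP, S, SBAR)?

S

Looking at what the `?` directly dominates — NP, VP — this is a clause (S).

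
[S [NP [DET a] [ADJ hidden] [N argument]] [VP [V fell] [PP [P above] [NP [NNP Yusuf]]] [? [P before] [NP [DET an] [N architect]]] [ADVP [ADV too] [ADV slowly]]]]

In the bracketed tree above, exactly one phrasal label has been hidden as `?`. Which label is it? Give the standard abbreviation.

A constituent whose immediate children are P 'before', NP is a prepositional phrase: PP.

PP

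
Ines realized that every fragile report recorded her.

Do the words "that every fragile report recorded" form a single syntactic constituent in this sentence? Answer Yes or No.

No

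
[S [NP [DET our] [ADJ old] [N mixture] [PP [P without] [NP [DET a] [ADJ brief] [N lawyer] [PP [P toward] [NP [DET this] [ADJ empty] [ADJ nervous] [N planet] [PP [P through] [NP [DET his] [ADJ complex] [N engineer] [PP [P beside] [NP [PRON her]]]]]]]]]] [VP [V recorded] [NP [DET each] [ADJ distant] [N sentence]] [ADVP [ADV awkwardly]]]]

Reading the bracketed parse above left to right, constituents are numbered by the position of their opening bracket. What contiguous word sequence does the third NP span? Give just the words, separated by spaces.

In left-to-right order the NP constituents are "our old mixture without a brief lawyer toward this empty nervous planet through his complex engineer beside her"; "a brief lawyer toward this empty nervous planet through his complex engineer beside her"; "this empty nervous planet through his complex engineer beside her"; "his complex engineer beside her"; "her"; "each distant sentence". Number 3 is "this empty nervous planet through his complex engineer beside her".

this empty nervous planet through his complex engineer beside her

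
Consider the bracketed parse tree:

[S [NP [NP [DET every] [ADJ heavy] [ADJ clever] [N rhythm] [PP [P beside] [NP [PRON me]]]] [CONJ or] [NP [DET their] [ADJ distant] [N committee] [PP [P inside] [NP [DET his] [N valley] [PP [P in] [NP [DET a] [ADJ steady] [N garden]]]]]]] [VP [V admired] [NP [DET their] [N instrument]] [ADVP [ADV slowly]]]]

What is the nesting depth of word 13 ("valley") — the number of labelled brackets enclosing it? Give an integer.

6

The word sits inside N, which is inside NP, inside PP, inside NP, inside NP, inside S — 6 brackets in all.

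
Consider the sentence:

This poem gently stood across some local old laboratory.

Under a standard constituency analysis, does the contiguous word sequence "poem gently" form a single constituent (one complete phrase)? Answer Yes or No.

"poem" belongs to the noun phrase "this poem" while "gently" belongs to the verb phrase "gently stood across some local old laboratory"; a span that runs across that boundary is not a single phrase.

No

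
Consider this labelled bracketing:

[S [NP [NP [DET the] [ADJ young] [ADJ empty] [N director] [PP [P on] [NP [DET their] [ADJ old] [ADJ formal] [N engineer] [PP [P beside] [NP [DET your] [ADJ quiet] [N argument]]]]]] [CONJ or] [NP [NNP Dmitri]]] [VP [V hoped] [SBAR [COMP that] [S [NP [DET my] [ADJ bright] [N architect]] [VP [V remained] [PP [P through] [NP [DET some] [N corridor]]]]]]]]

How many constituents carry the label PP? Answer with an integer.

Scanning left to right, an opening `[PP` appears at word positions 5, 10, 22 — 3 in total.

3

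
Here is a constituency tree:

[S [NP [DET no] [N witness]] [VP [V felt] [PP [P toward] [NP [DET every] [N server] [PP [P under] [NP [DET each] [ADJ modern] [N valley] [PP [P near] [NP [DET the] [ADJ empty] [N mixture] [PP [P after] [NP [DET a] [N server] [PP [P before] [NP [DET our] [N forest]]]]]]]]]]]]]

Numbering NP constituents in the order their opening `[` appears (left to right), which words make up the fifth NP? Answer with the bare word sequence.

a server before our forest

In left-to-right order the NP constituents are "no witness"; "every server under each modern valley near the empty mixture after a server before our forest"; "each modern valley near the empty mixture after a server before our forest"; "the empty mixture after a server before our forest"; "a server before our forest"; "our forest". Number 5 is "a server before our forest".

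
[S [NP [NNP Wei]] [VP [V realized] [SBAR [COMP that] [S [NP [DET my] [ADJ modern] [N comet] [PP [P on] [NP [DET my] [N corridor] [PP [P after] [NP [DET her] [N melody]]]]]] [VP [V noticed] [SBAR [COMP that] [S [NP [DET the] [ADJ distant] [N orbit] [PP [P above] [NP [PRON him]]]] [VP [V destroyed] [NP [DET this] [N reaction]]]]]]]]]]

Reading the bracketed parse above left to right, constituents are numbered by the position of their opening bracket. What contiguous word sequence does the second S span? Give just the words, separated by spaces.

The S opening brackets appear, in order, over: "Wei realized that my modern comet on my corridor after her melody noticed that the distant orbit above him destroyed this reaction"; "my modern comet on my corridor after her melody noticed that the distant orbit above him destroyed this reaction"; "the distant orbit above him destroyed this reaction". The second one spans "my modern comet on my corridor after her melody noticed that the distant orbit above him destroyed this reaction".

my modern comet on my corridor after her melody noticed that the distant orbit above him destroyed this reaction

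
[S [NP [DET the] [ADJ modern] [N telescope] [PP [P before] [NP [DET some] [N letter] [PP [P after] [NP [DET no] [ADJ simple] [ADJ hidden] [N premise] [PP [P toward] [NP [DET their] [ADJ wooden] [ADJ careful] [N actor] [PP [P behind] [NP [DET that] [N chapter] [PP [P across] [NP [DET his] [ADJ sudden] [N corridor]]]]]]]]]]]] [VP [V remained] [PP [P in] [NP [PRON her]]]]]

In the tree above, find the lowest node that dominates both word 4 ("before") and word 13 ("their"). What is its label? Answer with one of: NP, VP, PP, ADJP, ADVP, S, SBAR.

PP

Word 4 lies under S → NP → PP → P; word 13 lies under S → NP → PP → NP → PP → NP → PP → NP → DET. The lowest shared node is the PP.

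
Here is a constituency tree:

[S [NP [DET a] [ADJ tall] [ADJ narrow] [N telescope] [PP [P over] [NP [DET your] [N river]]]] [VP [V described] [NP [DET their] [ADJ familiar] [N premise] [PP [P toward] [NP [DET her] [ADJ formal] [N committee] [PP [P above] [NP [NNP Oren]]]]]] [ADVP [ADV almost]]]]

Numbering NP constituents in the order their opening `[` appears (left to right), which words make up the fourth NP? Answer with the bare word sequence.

her formal committee above Oren

In left-to-right order the NP constituents are "a tall narrow telescope over your river"; "your river"; "their familiar premise toward her formal committee above Oren"; "her formal committee above Oren"; "Oren". Number 4 is "her formal committee above Oren".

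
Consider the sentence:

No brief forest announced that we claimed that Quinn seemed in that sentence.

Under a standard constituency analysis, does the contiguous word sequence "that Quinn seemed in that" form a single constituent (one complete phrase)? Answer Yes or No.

No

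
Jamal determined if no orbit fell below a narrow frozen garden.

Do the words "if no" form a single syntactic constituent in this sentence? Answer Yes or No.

No

The smallest constituent containing the whole sequence is the subordinate clause [SBAR if no orbit fell below a narrow frozen garden], but the sequence is only part of it — it straddles the boundary between complementizer "if" and clause "no orbit fell below a narrow frozen garden".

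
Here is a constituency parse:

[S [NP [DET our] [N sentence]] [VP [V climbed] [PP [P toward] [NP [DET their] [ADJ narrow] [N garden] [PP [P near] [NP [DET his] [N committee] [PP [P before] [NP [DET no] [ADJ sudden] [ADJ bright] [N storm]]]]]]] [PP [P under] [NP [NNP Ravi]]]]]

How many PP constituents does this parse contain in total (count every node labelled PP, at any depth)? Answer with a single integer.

4

Scanning left to right, an opening `[PP` appears at word positions 4, 8, 11, 16 — 4 in total.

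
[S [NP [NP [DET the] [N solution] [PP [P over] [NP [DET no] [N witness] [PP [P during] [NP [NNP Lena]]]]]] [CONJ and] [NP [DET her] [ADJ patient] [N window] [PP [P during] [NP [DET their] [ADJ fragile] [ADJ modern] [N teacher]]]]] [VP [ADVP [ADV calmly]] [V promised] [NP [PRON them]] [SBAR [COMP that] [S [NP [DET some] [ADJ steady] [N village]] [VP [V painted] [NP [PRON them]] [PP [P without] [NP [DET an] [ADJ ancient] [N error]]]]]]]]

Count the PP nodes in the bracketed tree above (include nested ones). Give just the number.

The PP constituents are: [PP over no witness during Lena]; [PP during Lena]; [PP during their fragile modern teacher]; [PP without an ancient error]. Total: 4.

4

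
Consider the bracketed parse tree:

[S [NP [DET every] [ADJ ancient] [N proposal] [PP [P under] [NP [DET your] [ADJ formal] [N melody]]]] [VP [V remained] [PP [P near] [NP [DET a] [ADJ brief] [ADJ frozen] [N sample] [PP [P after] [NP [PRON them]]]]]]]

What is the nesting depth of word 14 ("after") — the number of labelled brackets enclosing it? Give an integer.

Path from the root down to the word: S → VP → PP → NP → PP → P. That is 6 enclosing brackets.

6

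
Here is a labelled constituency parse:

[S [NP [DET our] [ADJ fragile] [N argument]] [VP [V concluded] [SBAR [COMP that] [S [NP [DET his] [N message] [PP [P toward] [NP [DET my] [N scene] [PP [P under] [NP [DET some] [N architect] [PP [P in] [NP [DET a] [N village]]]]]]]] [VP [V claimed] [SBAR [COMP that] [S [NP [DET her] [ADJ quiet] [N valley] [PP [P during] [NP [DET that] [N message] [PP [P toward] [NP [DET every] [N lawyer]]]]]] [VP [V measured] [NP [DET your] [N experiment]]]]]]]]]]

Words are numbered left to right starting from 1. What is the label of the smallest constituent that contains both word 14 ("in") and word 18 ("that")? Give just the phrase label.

The smallest bracket enclosing both words is [S his message toward my scene under some architect in a village claimed that her quiet valley during that message toward every lawyer measured your experiment], so the label is S.

S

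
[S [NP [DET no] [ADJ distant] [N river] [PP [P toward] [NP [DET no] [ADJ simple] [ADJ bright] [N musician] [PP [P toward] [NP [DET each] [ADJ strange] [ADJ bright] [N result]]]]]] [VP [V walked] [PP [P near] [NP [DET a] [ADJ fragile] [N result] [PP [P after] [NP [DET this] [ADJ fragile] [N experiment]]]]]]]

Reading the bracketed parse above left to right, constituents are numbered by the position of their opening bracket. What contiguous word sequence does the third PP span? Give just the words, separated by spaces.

Opening `[PP` markers occur at word positions 4, 9, 15, 19; the third of these opens the constituent [PP near a fragile result after this fragile experiment].

near a fragile result after this fragile experiment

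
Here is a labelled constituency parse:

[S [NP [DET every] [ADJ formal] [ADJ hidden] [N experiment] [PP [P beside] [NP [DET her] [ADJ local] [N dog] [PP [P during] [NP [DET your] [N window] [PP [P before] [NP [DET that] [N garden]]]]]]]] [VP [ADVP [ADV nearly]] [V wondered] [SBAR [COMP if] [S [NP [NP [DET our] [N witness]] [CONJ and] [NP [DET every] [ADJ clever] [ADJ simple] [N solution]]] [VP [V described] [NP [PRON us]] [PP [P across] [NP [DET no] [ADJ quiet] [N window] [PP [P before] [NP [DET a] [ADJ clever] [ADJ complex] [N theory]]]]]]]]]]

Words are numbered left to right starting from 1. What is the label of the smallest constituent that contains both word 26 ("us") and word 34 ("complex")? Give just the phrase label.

VP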